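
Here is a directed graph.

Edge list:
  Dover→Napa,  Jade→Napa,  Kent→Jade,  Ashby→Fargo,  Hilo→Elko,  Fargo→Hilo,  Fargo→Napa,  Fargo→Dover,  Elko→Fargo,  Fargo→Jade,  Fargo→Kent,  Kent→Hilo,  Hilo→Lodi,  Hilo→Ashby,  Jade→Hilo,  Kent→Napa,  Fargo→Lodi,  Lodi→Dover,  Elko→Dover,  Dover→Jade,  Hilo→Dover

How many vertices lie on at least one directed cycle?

A vertex is on a directed cycle iff it belongs to a strongly connected component of size ≥ 2 (or has a self-loop).
The vertices on cycles are {Elko, Hilo, Jade, Kent, Lodi, Ashby, Dover, Fargo} — 8 in total.

8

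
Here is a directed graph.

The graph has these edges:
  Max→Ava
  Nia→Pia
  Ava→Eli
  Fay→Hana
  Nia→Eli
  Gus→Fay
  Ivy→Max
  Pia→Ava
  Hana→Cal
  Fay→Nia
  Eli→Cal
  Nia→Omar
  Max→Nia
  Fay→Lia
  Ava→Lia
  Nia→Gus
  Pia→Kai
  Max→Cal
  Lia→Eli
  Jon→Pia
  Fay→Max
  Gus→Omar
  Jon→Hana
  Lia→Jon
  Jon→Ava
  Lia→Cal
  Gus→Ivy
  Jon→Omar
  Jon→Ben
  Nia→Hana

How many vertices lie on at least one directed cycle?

A vertex is on a directed cycle iff it belongs to a strongly connected component of size ≥ 2 (or has a self-loop).
The vertices on cycles are {Ava, Fay, Gus, Ivy, Jon, Lia, Max, Nia, Pia} — 9 in total.

9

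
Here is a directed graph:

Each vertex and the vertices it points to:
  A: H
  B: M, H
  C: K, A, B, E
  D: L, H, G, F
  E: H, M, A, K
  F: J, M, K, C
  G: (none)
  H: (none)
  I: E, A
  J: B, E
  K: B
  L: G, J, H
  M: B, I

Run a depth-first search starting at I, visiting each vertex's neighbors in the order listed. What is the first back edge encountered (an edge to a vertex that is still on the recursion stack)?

B->M

DFS from I (visiting each vertex's neighbors in the order listed); mark gray on enter, black on exit:
I gray
  E gray
    H gray
    H black
    M gray
      B gray
        B→M: M is gray → back edge
First back edge: B → M.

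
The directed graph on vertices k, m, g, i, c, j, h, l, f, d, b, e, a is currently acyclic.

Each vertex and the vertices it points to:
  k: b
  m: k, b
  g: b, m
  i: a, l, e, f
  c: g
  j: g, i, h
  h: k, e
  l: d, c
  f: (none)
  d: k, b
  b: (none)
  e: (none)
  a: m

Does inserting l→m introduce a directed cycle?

Adding l→m creates a cycle iff m can already reach l.
Explore from m: no path reaches l. The graph stays acyclic.

No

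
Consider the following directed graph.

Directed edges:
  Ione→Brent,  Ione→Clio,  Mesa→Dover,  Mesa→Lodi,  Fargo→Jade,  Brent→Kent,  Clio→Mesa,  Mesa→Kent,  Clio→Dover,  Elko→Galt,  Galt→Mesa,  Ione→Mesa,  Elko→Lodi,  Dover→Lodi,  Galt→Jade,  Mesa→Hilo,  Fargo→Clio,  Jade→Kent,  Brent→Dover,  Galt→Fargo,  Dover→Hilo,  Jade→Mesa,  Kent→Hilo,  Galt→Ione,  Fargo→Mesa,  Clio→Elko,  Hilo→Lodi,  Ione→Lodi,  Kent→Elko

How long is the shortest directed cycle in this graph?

For each vertex v, BFS finds the shortest path from v back to v.
The shortest such closed walk is Galt → Jade → Kent → Elko → Galt, length 4.

4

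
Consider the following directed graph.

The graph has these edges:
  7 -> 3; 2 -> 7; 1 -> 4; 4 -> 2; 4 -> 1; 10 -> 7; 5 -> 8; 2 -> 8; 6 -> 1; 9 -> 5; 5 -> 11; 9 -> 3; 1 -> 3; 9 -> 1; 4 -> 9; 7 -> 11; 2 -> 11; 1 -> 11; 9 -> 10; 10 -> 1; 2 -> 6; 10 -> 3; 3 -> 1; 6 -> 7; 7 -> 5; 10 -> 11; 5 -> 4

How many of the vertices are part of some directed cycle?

9

A vertex is on a directed cycle iff it belongs to a strongly connected component of size ≥ 2 (or has a self-loop).
The vertices on cycles are {1, 2, 3, 4, 5, 6, 7, 9, 10} — 9 in total.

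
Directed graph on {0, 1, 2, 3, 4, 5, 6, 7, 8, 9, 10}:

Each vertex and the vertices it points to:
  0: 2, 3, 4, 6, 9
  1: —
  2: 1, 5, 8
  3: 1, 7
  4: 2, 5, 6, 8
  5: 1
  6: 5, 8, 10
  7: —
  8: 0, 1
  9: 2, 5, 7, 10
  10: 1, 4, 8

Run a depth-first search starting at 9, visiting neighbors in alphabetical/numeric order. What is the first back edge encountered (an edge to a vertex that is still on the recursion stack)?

0->2

DFS from 9 (visiting neighbors in alphabetical/numeric order); mark gray on enter, black on exit:
9 gray
  2 gray
    1 gray
    1 black
    5 gray
      5→1: 1 black — skip
    5 black
    8 gray
      0 gray
        0→2: 2 is gray → back edge
First back edge: 0 → 2.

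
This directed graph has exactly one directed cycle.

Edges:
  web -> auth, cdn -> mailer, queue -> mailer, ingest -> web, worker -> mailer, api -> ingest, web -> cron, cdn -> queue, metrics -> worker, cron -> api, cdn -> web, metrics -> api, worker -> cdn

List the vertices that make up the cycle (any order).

api, web, cron, ingest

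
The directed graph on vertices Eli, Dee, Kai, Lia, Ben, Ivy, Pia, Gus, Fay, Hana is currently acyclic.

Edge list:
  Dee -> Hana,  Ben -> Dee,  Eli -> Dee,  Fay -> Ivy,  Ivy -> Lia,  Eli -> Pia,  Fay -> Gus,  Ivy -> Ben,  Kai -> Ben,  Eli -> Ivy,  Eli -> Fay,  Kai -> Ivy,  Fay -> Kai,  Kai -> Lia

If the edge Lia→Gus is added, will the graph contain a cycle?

No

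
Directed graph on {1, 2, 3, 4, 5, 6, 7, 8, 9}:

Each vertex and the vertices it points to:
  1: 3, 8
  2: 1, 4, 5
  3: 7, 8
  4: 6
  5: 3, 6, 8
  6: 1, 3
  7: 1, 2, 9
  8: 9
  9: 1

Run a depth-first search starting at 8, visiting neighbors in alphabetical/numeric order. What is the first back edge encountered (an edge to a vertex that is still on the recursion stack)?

DFS from 8 (visiting neighbors in alphabetical/numeric order); mark gray on enter, black on exit:
8 gray
  9 gray
    1 gray
      3 gray
        7 gray
          7→1: 1 is gray → back edge
First back edge: 7 → 1.

7->1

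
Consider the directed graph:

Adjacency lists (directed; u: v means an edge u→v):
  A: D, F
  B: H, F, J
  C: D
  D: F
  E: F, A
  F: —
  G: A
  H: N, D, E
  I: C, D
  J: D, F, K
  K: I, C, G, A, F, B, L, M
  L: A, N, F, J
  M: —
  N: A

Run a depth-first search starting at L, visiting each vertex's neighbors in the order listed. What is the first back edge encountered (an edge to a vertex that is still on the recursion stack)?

B->J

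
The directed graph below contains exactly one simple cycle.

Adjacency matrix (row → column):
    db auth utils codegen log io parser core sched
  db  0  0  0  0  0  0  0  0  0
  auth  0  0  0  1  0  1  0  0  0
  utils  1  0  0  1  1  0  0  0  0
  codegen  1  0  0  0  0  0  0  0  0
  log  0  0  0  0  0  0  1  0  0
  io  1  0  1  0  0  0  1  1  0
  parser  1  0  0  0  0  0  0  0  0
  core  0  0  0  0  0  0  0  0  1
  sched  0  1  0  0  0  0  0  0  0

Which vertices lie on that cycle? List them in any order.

io, auth, core, sched

DFS with gray/black marking from core:
core gray
  sched gray
    auth gray
      codegen gray
        db gray
        db black
      codegen black
      io gray
        parser gray
          parser→db: db black — skip
        parser black
        utils gray
          utils→db: db black — skip
          utils→codegen: codegen black — skip
          log gray
            log→parser: parser black — skip
          log black
        utils black
        io→db: db black — skip
        io→core: core is gray → back edge
Back edge closes the cycle core → sched → auth → io → core; its vertices are {io, auth, core, sched}.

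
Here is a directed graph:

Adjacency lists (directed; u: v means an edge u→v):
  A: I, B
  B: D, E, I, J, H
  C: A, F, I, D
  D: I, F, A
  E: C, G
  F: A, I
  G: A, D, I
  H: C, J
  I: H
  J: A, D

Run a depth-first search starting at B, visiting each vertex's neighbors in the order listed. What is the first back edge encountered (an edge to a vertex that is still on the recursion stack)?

DFS from B (visiting each vertex's neighbors in the order listed); mark gray on enter, black on exit:
B gray
  D gray
    I gray
      H gray
        C gray
          A gray
            A→I: I is gray → back edge
First back edge: A → I.

A->I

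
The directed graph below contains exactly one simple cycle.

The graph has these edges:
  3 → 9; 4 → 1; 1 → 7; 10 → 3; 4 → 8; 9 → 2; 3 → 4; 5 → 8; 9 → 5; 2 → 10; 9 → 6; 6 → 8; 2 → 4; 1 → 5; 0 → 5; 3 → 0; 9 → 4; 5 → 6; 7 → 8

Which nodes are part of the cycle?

2, 3, 9, 10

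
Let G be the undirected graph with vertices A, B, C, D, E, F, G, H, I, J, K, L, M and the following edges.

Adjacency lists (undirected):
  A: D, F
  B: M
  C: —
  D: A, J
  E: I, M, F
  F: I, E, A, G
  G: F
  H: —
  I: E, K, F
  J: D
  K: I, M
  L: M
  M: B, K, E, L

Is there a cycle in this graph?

Yes

DFS, tracking each vertex's parent; an edge to a visited non-parent vertex closes a cycle.
Start from F:
visit F (parent –)
  visit I (parent F)
    visit E (parent I)
      E–I: parent, skip
      visit M (parent E)
        visit B (parent M)
          B–M: parent, skip
        visit K (parent M)
          K–I: I visited and ≠ parent → cycle
Cycle: I – E – M – K – I.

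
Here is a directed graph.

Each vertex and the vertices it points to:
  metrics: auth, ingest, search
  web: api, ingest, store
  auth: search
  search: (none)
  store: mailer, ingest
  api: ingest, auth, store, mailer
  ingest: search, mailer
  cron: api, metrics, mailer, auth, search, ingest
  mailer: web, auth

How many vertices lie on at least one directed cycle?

A vertex is on a directed cycle iff it belongs to a strongly connected component of size ≥ 2 (or has a self-loop).
The vertices on cycles are {api, web, store, ingest, mailer} — 5 in total.

5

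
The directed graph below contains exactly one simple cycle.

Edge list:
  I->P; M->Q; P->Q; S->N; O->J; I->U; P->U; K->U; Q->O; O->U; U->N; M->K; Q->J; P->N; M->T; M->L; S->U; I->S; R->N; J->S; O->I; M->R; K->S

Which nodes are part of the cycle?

I, O, P, Q

DFS with gray/black marking from Q:
Q gray
  O gray
    J gray
      S gray
        U gray
          N gray
          N black
        U black
        S→N: N black — skip
      S black
    J black
    O→U: U black — skip
    I gray
      P gray
        P→N: N black — skip
        P→Q: Q is gray → back edge
Back edge closes the cycle Q → O → I → P → Q; its vertices are {I, O, P, Q}.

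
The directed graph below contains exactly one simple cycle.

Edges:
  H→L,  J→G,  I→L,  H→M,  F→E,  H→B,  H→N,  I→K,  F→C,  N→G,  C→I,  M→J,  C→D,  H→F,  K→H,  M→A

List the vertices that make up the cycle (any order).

C, F, H, I, K

DFS with gray/black marking from H:
H gray
  B gray
  B black
  M gray
    J gray
      G gray
      G black
    J black
    A gray
    A black
  M black
  F gray
    C gray
      I gray
        K gray
          K→H: H is gray → back edge
Back edge closes the cycle H → F → C → I → K → H; its vertices are {C, F, H, I, K}.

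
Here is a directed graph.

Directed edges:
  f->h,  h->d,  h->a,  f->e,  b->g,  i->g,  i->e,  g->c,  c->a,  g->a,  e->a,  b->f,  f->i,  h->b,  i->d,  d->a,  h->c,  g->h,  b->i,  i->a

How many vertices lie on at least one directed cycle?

A vertex is on a directed cycle iff it belongs to a strongly connected component of size ≥ 2 (or has a self-loop).
The vertices on cycles are {b, f, g, h, i} — 5 in total.

5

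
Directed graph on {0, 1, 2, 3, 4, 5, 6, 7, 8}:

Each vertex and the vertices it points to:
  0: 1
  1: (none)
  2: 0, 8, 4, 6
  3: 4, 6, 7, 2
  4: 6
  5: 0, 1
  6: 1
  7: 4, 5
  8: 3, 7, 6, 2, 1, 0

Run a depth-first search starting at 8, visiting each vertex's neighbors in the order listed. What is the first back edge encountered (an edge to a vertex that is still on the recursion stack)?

2→8

DFS from 8 (visiting each vertex's neighbors in the order listed); mark gray on enter, black on exit:
8 gray
  3 gray
    4 gray
      6 gray
        1 gray
        1 black
      6 black
    4 black
    3→6: 6 black — skip
    7 gray
      7→4: 4 black — skip
      5 gray
        0 gray
          0→1: 1 black — skip
        0 black
        5→1: 1 black — skip
      5 black
    7 black
    2 gray
      2→0: 0 black — skip
      2→8: 8 is gray → back edge
First back edge: 2 → 8.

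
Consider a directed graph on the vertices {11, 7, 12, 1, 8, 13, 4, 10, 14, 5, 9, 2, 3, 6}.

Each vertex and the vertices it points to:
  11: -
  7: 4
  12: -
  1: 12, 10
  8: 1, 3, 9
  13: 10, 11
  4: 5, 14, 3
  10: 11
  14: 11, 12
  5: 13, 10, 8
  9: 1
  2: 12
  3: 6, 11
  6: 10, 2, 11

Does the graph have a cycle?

No

DFS with white/gray/black marking, starting from 1:
1 gray
  12 gray
  12 black
  10 gray
    11 gray
    11 black
  10 black
1 black
7 gray
  4 gray
    5 gray
      13 gray
        13→10: 10 black — skip
        13→11: 11 black — skip
      13 black
      5→10: 10 black — skip
      8 gray
        8→1: 1 black — skip
        3 gray
          6 gray
            6→10: 10 black — skip
            2 gray
              2→12: 12 black — skip
            2 black
            6→11: 11 black — skip
          6 black
          3→11: 11 black — skip
        3 black
        9 gray
          9→1: 1 black — skip
        9 black
      8 black
    5 black
    14 gray
      14→11: 11 black — skip
      14→12: 12 black — skip
    14 black
    4→3: 3 black — skip
  4 black
7 black
Every edge goes to a white or black vertex — no back edge, so the graph is acyclic.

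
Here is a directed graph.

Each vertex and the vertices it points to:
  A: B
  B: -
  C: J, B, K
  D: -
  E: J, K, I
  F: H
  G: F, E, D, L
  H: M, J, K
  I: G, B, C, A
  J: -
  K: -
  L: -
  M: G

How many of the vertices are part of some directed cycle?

6

A vertex is on a directed cycle iff it belongs to a strongly connected component of size ≥ 2 (or has a self-loop).
The vertices on cycles are {E, F, G, H, I, M} — 6 in total.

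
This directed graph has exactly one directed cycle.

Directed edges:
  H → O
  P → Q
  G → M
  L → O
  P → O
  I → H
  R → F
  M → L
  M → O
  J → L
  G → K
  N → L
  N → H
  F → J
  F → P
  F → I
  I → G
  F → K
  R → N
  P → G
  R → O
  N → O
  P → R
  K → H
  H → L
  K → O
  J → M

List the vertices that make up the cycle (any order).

DFS with gray/black marking from F:
F gray
  P gray
    Q gray
    Q black
    O gray
    O black
    R gray
      N gray
        N→O: O black — skip
        H gray
          H→O: O black — skip
          L gray
            L→O: O black — skip
          L black
        H black
        N→L: L black — skip
      N black
      R→F: F is gray → back edge
Back edge closes the cycle F → P → R → F; its vertices are {F, P, R}.

F, P, R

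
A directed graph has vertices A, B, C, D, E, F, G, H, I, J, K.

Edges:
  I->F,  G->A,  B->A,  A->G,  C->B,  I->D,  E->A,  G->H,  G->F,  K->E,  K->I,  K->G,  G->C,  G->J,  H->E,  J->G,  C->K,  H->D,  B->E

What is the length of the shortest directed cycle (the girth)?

2

For each vertex v, BFS finds the shortest path from v back to v.
The shortest such closed walk is G → A → G, length 2.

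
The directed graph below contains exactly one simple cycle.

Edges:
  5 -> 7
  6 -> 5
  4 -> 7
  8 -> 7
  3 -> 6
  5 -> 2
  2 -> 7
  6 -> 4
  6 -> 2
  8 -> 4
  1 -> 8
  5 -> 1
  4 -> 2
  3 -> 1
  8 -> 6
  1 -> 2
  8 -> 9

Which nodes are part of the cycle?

1, 5, 6, 8

DFS with gray/black marking from 1:
1 gray
  2 gray
    7 gray
    7 black
  2 black
  8 gray
    9 gray
    9 black
    8→7: 7 black — skip
    4 gray
      4→2: 2 black — skip
      4→7: 7 black — skip
    4 black
    6 gray
      6→4: 4 black — skip
      5 gray
        5→1: 1 is gray → back edge
Back edge closes the cycle 1 → 8 → 6 → 5 → 1; its vertices are {1, 5, 6, 8}.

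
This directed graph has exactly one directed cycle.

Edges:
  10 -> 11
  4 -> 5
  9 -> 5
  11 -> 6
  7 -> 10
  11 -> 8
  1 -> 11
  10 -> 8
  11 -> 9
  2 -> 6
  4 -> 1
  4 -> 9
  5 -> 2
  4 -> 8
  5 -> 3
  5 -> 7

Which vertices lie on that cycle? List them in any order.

DFS with gray/black marking from 9:
9 gray
  5 gray
    7 gray
      10 gray
        11 gray
          8 gray
          8 black
          6 gray
          6 black
          11→9: 9 is gray → back edge
Back edge closes the cycle 9 → 5 → 7 → 10 → 11 → 9; its vertices are {5, 7, 9, 10, 11}.

5, 7, 9, 10, 11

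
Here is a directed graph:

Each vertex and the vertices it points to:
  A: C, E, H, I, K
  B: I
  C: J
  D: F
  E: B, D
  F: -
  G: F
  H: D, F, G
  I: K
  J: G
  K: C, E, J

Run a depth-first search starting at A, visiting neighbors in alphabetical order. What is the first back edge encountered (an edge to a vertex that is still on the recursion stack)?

K→E

DFS from A (visiting neighbors in alphabetical order); mark gray on enter, black on exit:
A gray
  C gray
    J gray
      G gray
        F gray
        F black
      G black
    J black
  C black
  E gray
    B gray
      I gray
        K gray
          K→C: C black — skip
          K→E: E is gray → back edge
First back edge: K → E.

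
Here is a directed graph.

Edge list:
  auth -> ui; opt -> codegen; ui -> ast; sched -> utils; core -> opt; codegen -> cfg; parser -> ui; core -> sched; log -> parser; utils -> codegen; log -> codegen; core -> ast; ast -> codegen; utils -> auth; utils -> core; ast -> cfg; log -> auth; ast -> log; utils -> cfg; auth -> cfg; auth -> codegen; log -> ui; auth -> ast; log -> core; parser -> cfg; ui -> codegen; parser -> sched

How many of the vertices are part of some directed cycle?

A vertex is on a directed cycle iff it belongs to a strongly connected component of size ≥ 2 (or has a self-loop).
The vertices on cycles are {ui, ast, log, auth, core, sched, utils, parser} — 8 in total.

8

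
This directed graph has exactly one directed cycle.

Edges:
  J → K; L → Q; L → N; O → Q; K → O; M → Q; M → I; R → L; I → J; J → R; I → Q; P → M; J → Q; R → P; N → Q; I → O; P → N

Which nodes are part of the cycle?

DFS with gray/black marking from J:
J gray
  R gray
    P gray
      M gray
        I gray
          I→J: J is gray → back edge
Back edge closes the cycle J → R → P → M → I → J; its vertices are {I, J, M, P, R}.

I, J, M, P, R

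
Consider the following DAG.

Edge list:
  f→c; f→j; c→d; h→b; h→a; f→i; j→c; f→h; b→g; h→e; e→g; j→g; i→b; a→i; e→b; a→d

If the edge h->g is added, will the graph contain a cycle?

No

Adding h→g creates a cycle iff g can already reach h.
Explore from g: no path reaches h. The graph stays acyclic.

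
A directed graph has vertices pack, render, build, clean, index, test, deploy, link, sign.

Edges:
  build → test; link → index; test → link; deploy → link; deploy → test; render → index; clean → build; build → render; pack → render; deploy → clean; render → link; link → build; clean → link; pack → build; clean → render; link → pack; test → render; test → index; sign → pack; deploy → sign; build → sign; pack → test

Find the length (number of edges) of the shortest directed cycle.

3

For each vertex v, BFS finds the shortest path from v back to v.
The shortest such closed walk is sign → pack → build → sign, length 3.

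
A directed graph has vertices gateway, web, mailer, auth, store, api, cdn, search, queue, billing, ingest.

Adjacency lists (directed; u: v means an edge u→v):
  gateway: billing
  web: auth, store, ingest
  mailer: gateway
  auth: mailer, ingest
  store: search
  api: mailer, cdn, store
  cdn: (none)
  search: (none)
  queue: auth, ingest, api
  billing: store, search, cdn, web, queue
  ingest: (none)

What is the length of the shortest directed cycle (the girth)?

For each vertex v, BFS finds the shortest path from v back to v.
The shortest such closed walk is billing → web → auth → mailer → gateway → billing, length 5.

5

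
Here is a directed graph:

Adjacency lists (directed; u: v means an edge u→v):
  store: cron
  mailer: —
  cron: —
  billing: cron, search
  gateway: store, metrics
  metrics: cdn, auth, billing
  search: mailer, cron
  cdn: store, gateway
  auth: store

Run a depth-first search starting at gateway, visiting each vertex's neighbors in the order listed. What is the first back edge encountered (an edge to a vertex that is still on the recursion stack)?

DFS from gateway (visiting each vertex's neighbors in the order listed); mark gray on enter, black on exit:
gateway gray
  store gray
    cron gray
    cron black
  store black
  metrics gray
    cdn gray
      cdn→store: store black — skip
      cdn→gateway: gateway is gray → back edge
First back edge: cdn → gateway.

cdn→gateway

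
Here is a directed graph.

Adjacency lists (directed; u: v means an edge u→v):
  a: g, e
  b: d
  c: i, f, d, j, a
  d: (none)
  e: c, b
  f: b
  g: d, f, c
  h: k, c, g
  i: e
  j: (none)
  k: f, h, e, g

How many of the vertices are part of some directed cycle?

7

A vertex is on a directed cycle iff it belongs to a strongly connected component of size ≥ 2 (or has a self-loop).
The vertices on cycles are {a, c, e, g, h, i, k} — 7 in total.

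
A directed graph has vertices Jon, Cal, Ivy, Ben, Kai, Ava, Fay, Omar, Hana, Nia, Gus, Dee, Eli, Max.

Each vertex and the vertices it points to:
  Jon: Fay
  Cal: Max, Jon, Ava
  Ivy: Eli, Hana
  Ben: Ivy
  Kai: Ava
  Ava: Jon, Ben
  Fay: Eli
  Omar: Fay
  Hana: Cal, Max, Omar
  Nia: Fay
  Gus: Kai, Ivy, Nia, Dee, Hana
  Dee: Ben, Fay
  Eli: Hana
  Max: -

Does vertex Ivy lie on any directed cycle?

Ivy is on a cycle iff Ivy can reach itself via ≥1 edge.
Ivy → Hana → Cal → Ava → Ben → Ivy — yes.

Yes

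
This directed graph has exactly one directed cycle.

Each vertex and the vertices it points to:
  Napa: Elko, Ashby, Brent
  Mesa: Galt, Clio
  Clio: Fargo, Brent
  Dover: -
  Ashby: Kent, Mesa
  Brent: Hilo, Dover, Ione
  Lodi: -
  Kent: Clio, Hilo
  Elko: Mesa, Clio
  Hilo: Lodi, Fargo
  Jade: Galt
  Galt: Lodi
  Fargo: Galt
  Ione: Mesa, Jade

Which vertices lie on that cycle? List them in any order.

DFS with gray/black marking from Brent:
Brent gray
  Hilo gray
    Lodi gray
    Lodi black
    Fargo gray
      Galt gray
        Galt→Lodi: Lodi black — skip
      Galt black
    Fargo black
  Hilo black
  Dover gray
  Dover black
  Ione gray
    Mesa gray
      Mesa→Galt: Galt black — skip
      Clio gray
        Clio→Fargo: Fargo black — skip
        Clio→Brent: Brent is gray → back edge
Back edge closes the cycle Brent → Ione → Mesa → Clio → Brent; its vertices are {Clio, Ione, Mesa, Brent}.

Clio, Ione, Mesa, Brent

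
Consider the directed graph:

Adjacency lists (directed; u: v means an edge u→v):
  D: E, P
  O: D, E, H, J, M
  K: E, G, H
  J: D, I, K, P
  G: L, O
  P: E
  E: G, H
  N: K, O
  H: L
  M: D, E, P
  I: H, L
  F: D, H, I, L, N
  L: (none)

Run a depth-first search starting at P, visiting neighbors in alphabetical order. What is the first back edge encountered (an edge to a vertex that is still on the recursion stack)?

D->E

DFS from P (visiting neighbors in alphabetical order); mark gray on enter, black on exit:
P gray
  E gray
    G gray
      L gray
      L black
      O gray
        D gray
          D→E: E is gray → back edge
First back edge: D → E.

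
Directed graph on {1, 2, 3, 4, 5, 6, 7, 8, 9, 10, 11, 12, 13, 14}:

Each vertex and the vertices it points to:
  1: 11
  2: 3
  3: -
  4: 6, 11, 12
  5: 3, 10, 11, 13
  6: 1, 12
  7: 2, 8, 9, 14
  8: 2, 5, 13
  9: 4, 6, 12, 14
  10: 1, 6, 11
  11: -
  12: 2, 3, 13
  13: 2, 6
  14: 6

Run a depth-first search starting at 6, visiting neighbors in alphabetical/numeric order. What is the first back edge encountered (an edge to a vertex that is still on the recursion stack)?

DFS from 6 (visiting neighbors in alphabetical/numeric order); mark gray on enter, black on exit:
6 gray
  1 gray
    11 gray
    11 black
  1 black
  12 gray
    2 gray
      3 gray
      3 black
    2 black
    12→3: 3 black — skip
    13 gray
      13→2: 2 black — skip
      13→6: 6 is gray → back edge
First back edge: 13 → 6.

13→6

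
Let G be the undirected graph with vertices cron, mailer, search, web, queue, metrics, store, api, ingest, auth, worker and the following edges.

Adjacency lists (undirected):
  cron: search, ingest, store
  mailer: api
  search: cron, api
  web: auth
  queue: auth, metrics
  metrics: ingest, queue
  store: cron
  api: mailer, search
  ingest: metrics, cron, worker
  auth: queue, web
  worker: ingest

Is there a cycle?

No

DFS, tracking each vertex's parent; an edge to a visited non-parent vertex closes a cycle.
Start from web:
visit web (parent –)
  visit auth (parent web)
    visit queue (parent auth)
      queue–auth: parent, skip
      visit metrics (parent queue)
        visit ingest (parent metrics)
          ingest–metrics: parent, skip
          visit cron (parent ingest)
            visit search (parent cron)
              search–cron: parent, skip
              visit api (parent search)
                visit mailer (parent api)
                  mailer–api: parent, skip
                api–search: parent, skip
            cron–ingest: parent, skip
            visit store (parent cron)
              store–cron: parent, skip
          visit worker (parent ingest)
            worker–ingest: parent, skip
        metrics–queue: parent, skip
    auth–web: parent, skip
No non-parent visited neighbor found — the graph is a forest.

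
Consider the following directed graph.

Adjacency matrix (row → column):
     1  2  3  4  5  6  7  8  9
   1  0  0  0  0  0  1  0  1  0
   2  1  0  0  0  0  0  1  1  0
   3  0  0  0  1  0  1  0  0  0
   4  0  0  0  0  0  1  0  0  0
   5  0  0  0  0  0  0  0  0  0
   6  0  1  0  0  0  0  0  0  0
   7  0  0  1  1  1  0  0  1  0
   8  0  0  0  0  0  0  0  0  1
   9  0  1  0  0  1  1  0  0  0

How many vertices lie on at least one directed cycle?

8

A vertex is on a directed cycle iff it belongs to a strongly connected component of size ≥ 2 (or has a self-loop).
The vertices on cycles are {1, 2, 3, 4, 6, 7, 8, 9} — 8 in total.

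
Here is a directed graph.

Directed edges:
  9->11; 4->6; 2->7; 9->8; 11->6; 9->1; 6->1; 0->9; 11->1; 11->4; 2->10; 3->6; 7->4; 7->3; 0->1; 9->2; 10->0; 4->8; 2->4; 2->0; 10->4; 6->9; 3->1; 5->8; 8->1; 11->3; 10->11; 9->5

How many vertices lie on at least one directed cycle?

A vertex is on a directed cycle iff it belongs to a strongly connected component of size ≥ 2 (or has a self-loop).
The vertices on cycles are {0, 2, 3, 4, 6, 7, 9, 10, 11} — 9 in total.

9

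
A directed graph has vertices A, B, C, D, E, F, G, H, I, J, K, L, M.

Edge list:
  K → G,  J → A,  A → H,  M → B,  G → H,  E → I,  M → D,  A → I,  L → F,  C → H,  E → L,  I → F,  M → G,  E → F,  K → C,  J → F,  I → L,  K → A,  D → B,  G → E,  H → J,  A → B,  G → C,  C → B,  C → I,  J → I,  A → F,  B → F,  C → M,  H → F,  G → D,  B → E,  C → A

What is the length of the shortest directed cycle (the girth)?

For each vertex v, BFS finds the shortest path from v back to v.
The shortest such closed walk is C → M → G → C, length 3.

3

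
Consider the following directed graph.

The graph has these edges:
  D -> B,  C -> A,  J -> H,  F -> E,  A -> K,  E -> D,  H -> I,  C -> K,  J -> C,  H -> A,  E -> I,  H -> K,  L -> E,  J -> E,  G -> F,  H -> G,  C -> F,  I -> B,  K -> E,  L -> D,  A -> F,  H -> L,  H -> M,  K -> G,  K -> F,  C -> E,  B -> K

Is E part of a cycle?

Yes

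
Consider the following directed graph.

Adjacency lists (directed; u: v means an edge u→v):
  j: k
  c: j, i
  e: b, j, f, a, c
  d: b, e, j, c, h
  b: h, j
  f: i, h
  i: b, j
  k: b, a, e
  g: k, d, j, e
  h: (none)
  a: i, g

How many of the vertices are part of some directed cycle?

A vertex is on a directed cycle iff it belongs to a strongly connected component of size ≥ 2 (or has a self-loop).
The vertices on cycles are {a, b, c, d, e, f, g, i, j, k} — 10 in total.

10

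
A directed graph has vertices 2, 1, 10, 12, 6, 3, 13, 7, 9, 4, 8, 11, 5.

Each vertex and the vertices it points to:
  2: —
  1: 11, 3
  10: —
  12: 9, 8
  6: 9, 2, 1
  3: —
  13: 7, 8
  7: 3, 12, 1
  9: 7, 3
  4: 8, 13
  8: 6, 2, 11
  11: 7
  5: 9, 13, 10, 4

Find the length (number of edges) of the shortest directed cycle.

3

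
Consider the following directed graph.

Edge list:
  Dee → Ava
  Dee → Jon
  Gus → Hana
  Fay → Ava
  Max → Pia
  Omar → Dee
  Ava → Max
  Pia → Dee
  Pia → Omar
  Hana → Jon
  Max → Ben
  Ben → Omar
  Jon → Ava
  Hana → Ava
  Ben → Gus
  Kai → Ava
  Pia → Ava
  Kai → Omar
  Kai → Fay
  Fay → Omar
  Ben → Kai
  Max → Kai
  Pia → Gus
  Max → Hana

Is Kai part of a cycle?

Kai is on a cycle iff Kai can reach itself via ≥1 edge.
Kai → Ava → Max → Kai — yes.

Yes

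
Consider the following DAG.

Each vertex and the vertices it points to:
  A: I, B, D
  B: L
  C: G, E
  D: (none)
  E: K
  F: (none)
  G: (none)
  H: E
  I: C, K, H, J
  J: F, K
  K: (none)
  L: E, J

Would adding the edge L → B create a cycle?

Adding L→B creates a cycle iff B can already reach L.
Path from B: B → L.
So B → … → L → B is a cycle.

Yes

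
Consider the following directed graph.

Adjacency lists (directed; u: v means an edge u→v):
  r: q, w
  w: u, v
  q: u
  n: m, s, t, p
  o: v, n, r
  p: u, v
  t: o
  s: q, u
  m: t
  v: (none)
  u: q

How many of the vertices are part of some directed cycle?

6

A vertex is on a directed cycle iff it belongs to a strongly connected component of size ≥ 2 (or has a self-loop).
The vertices on cycles are {m, n, o, q, t, u} — 6 in total.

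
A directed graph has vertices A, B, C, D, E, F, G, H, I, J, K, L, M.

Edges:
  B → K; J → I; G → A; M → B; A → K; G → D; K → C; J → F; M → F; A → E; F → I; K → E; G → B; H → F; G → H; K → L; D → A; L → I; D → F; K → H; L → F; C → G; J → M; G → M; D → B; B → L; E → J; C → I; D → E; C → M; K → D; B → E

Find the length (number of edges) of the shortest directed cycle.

3

For each vertex v, BFS finds the shortest path from v back to v.
The shortest such closed walk is A → K → D → A, length 3.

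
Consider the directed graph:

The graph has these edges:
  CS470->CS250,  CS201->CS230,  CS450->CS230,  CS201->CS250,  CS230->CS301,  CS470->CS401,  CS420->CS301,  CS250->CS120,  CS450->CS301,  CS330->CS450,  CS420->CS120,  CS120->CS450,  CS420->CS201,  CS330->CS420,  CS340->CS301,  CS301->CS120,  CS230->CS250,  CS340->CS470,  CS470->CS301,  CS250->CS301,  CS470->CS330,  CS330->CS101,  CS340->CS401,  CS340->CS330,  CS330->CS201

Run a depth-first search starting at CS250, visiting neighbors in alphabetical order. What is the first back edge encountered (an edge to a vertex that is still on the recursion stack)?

DFS from CS250 (visiting neighbors in alphabetical order); mark gray on enter, black on exit:
CS250 gray
  CS120 gray
    CS450 gray
      CS230 gray
        CS230→CS250: CS250 is gray → back edge
First back edge: CS230 → CS250.

CS230→CS250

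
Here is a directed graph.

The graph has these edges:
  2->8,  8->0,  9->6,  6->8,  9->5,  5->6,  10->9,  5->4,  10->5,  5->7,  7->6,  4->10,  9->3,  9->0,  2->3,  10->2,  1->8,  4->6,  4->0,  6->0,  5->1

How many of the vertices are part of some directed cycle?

4

A vertex is on a directed cycle iff it belongs to a strongly connected component of size ≥ 2 (or has a self-loop).
The vertices on cycles are {4, 5, 9, 10} — 4 in total.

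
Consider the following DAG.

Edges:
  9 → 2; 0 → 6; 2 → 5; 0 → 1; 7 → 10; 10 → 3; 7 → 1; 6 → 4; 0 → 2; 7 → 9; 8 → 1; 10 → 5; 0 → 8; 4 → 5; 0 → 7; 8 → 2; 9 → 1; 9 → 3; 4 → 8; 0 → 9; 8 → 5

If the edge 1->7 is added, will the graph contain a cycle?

Yes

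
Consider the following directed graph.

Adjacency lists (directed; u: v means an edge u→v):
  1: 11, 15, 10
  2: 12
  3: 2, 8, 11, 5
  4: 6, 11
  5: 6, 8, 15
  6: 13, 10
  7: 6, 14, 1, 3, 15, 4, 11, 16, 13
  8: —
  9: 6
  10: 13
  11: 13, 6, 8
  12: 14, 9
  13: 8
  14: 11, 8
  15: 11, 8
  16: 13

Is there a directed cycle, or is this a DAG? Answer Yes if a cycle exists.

No

DFS with white/gray/black marking, starting from 6:
6 gray
  13 gray
    8 gray
    8 black
  13 black
  10 gray
    10→13: 13 black — skip
  10 black
6 black
1 gray
  11 gray
    11→13: 13 black — skip
    11→6: 6 black — skip
    11→8: 8 black — skip
  11 black
  15 gray
    15→11: 11 black — skip
    15→8: 8 black — skip
  15 black
  1→10: 10 black — skip
1 black
2 gray
  12 gray
    14 gray
      14→11: 11 black — skip
      14→8: 8 black — skip
    14 black
    9 gray
      9→6: 6 black — skip
    9 black
  12 black
2 black
3 gray
  3→2: 2 black — skip
  3→8: 8 black — skip
  3→11: 11 black — skip
  5 gray
    5→6: 6 black — skip
    5→8: 8 black — skip
    5→15: 15 black — skip
  5 black
3 black
4 gray
  4→6: 6 black — skip
  4→11: 11 black — skip
4 black
7 gray
  7→6: 6 black — skip
  7→14: 14 black — skip
  7→1: 1 black — skip
  7→3: 3 black — skip
  7→15: 15 black — skip
  7→4: 4 black — skip
  7→11: 11 black — skip
  16 gray
    16→13: 13 black — skip
  16 black
  7→13: 13 black — skip
7 black
Every edge goes to a white or black vertex — no back edge, so the graph is acyclic.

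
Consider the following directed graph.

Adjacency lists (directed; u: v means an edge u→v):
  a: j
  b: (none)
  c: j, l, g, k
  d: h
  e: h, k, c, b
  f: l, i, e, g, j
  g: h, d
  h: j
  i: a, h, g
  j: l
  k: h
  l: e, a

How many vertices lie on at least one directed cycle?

9

A vertex is on a directed cycle iff it belongs to a strongly connected component of size ≥ 2 (or has a self-loop).
The vertices on cycles are {a, c, d, e, g, h, j, k, l} — 9 in total.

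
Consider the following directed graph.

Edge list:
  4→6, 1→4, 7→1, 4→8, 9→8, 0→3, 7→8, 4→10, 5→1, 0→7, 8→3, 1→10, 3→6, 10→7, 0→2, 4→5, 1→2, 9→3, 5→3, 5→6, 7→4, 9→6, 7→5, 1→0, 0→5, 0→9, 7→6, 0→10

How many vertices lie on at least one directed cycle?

A vertex is on a directed cycle iff it belongs to a strongly connected component of size ≥ 2 (or has a self-loop).
The vertices on cycles are {0, 1, 4, 5, 7, 10} — 6 in total.

6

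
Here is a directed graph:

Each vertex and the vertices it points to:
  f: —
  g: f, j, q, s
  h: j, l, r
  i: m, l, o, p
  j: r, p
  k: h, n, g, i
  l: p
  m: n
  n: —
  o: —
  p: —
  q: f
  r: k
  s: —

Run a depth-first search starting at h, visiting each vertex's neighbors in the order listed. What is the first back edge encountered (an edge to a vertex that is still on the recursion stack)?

k->h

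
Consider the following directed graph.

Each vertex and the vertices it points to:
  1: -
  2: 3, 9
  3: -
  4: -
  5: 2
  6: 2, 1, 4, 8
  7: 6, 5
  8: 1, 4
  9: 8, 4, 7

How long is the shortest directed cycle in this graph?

For each vertex v, BFS finds the shortest path from v back to v.
The shortest such closed walk is 9 → 7 → 6 → 2 → 9, length 4.

4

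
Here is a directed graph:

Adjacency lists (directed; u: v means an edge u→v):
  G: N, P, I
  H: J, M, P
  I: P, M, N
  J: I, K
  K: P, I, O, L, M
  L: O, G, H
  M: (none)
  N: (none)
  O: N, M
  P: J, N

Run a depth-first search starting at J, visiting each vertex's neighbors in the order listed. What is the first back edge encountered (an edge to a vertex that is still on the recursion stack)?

P→J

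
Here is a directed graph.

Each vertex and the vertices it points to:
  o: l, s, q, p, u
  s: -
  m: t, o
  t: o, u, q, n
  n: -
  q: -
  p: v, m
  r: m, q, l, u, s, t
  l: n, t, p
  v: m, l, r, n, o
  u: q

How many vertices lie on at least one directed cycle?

7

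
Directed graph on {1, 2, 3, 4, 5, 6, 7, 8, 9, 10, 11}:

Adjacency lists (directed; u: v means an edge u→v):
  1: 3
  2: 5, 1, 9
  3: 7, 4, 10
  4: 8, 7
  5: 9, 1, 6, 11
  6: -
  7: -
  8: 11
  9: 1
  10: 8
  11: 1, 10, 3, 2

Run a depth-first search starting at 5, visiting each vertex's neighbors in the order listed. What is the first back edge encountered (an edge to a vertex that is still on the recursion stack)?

11→1

DFS from 5 (visiting each vertex's neighbors in the order listed); mark gray on enter, black on exit:
5 gray
  9 gray
    1 gray
      3 gray
        7 gray
        7 black
        4 gray
          8 gray
            11 gray
              11→1: 1 is gray → back edge
First back edge: 11 → 1.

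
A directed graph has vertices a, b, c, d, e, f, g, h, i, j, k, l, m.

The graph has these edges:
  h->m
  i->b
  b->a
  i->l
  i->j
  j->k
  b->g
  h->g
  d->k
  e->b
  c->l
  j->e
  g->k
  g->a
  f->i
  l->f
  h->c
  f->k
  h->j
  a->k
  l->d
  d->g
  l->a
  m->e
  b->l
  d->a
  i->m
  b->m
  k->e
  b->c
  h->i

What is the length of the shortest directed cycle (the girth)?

3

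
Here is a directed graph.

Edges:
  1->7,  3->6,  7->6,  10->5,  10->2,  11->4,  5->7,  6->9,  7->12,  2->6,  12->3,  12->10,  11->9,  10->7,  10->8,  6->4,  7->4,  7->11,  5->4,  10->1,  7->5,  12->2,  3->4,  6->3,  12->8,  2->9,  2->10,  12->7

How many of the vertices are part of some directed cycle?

8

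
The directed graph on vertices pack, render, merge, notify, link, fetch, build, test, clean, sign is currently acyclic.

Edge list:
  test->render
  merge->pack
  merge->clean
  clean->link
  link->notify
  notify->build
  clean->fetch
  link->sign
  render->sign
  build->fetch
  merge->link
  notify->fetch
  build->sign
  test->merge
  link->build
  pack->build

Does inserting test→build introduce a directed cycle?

No

Adding test→build creates a cycle iff build can already reach test.
Explore from build: no path reaches test. The graph stays acyclic.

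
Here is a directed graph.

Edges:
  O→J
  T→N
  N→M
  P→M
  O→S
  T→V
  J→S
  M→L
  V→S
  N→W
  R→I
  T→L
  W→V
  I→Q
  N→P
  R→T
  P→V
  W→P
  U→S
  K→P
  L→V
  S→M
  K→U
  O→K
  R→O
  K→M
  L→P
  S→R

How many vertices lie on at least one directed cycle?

13

A vertex is on a directed cycle iff it belongs to a strongly connected component of size ≥ 2 (or has a self-loop).
The vertices on cycles are {J, K, L, M, N, O, P, R, S, T, U, V, W} — 13 in total.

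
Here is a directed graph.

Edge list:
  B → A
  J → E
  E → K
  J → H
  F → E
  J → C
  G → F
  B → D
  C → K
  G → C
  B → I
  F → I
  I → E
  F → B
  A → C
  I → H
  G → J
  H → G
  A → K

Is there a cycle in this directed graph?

DFS with white/gray/black marking, starting from J:
J gray
  E gray
    K gray
    K black
  E black
  H gray
    G gray
      G→J: J is gray → back edge
Back edge found, so a cycle exists: J → H → G → J.

Yes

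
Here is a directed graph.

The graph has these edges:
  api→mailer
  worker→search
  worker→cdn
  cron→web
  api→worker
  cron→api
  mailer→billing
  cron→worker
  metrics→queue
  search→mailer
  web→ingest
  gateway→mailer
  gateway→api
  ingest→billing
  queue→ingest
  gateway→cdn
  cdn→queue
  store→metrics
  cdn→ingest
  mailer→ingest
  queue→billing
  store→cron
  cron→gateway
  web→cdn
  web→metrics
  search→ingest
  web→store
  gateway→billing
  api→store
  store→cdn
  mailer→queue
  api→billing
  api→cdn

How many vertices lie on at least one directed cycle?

A vertex is on a directed cycle iff it belongs to a strongly connected component of size ≥ 2 (or has a self-loop).
The vertices on cycles are {api, web, cron, store, gateway} — 5 in total.

5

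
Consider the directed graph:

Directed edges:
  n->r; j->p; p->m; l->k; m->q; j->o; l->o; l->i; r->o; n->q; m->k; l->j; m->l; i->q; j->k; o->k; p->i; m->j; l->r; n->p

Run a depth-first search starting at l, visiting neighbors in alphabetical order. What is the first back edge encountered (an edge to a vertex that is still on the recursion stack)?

DFS from l (visiting neighbors in alphabetical order); mark gray on enter, black on exit:
l gray
  i gray
    q gray
    q black
  i black
  j gray
    k gray
    k black
    o gray
      o→k: k black — skip
    o black
    p gray
      p→i: i black — skip
      m gray
        m→j: j is gray → back edge
First back edge: m → j.

m→j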